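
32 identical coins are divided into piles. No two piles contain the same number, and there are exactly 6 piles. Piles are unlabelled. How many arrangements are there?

44

There are too many to list fully; the first 12 (by largest part) are:
1, 2, 3, 4, 5, 17
1, 2, 3, 4, 6, 16
1, 2, 3, 4, 7, 15
1, 2, 3, 5, 6, 15
1, 2, 3, 4, 8, 14
1, 2, 3, 5, 7, 14
1, 2, 4, 5, 6, 14
1, 2, 3, 4, 9, 13
1, 2, 3, 5, 8, 13
1, 2, 3, 6, 7, 13
1, 2, 4, 5, 7, 13
1, 3, 4, 5, 6, 13
…and 32 more, for 44 total.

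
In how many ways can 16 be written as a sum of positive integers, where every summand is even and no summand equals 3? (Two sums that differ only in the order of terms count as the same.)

Enumerating:
16
14 + 2
12 + 4
12 + 2 + 2
10 + 6
10 + 4 + 2
10 + 2 + 2 + 2
8 + 8
8 + 6 + 2
8 + 4 + 4
8 + 4 + 2 + 2
8 + 2 + 2 + 2 + 2
6 + 6 + 4
6 + 6 + 2 + 2
6 + 4 + 4 + 2
6 + 4 + 2 + 2 + 2
6 + 2 + 2 + 2 + 2 + 2
4 + 4 + 4 + 4
4 + 4 + 4 + 2 + 2
4 + 4 + 2 + 2 + 2 + 2
4 + 2 + 2 + 2 + 2 + 2 + 2
2 + 2 + 2 + 2 + 2 + 2 + 2 + 2
Counting gives 22.

22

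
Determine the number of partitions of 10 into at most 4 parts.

Enumerating:
10
1 + 9
2 + 8
1 + 1 + 8
3 + 7
1 + 2 + 7
1 + 1 + 1 + 7
4 + 6
1 + 3 + 6
2 + 2 + 6
1 + 1 + 2 + 6
5 + 5
1 + 4 + 5
2 + 3 + 5
1 + 1 + 3 + 5
1 + 2 + 2 + 5
2 + 4 + 4
1 + 1 + 4 + 4
3 + 3 + 4
1 + 2 + 3 + 4
2 + 2 + 2 + 4
1 + 3 + 3 + 3
2 + 2 + 3 + 3

23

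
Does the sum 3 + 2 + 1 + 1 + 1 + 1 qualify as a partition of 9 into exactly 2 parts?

The parts sum to 9, and the condition 'there are exactly 2 summands' is violated.

No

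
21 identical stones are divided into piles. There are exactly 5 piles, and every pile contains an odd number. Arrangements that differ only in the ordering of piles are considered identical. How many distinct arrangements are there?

The partitions of 21 that satisfy the conditions:
17, 1, 1, 1, 1
15, 3, 1, 1, 1
13, 5, 1, 1, 1
13, 3, 3, 1, 1
11, 7, 1, 1, 1
11, 5, 3, 1, 1
11, 3, 3, 3, 1
9, 9, 1, 1, 1
9, 7, 3, 1, 1
9, 5, 5, 1, 1
9, 5, 3, 3, 1
9, 3, 3, 3, 3
7, 7, 5, 1, 1
7, 7, 3, 3, 1
7, 5, 5, 3, 1
7, 5, 3, 3, 3
5, 5, 5, 5, 1
5, 5, 5, 3, 3

18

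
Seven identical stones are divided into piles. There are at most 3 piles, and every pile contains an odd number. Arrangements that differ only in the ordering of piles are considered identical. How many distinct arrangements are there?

Listing the qualifying partitions of 7:
7
1,1,5
1,3,3
Counting gives 3.

3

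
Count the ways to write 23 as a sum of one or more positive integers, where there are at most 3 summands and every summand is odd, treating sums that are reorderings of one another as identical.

Listing the qualifying partitions of 23:
23
21,1,1
19,3,1
17,5,1
17,3,3
15,7,1
15,5,3
13,9,1
13,7,3
13,5,5
11,11,1
11,9,3
11,7,5
9,9,5
9,7,7
That's 15 in total.

15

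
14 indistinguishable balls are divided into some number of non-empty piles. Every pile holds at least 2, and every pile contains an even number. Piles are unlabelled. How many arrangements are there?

15

Enumerating:
14
2+12
4+10
2+2+10
6+8
2+4+8
2+2+2+8
2+6+6
4+4+6
2+2+4+6
2+2+2+2+6
2+4+4+4
2+2+2+4+4
2+2+2+2+2+4
2+2+2+2+2+2+2
Counting gives 15.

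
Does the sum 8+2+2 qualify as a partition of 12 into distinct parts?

The parts sum to 12, and the condition 'all summands are distinct' is violated.

No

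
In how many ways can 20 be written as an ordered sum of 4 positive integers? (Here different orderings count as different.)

969

Equivalently, choose which 3 of the 19 gaps become plus signs: C(19,3) = 969.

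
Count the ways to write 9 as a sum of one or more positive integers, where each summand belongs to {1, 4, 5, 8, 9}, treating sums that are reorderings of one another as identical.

Listing the qualifying partitions of 9:
9
8, 1
5, 4
5, 1, 1, 1, 1
4, 4, 1
4, 1, 1, 1, 1, 1
1, 1, 1, 1, 1, 1, 1, 1, 1

7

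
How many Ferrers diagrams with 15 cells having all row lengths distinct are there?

There are too many to list fully; the first 12 (by largest part) are:
15
1 + 14
2 + 13
3 + 12
1 + 2 + 12
4 + 11
1 + 3 + 11
5 + 10
1 + 4 + 10
2 + 3 + 10
6 + 9
1 + 5 + 9
…and 15 more, for 27 total.

27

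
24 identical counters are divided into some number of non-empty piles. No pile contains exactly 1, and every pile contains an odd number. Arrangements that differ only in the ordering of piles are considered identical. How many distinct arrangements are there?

18

They are:
3, 21
5, 19
7, 17
9, 15
3, 3, 3, 15
11, 13
3, 3, 5, 13
3, 3, 7, 11
3, 5, 5, 11
3, 3, 9, 9
3, 5, 7, 9
5, 5, 5, 9
3, 3, 3, 3, 3, 9
3, 7, 7, 7
5, 5, 7, 7
3, 3, 3, 3, 5, 7
3, 3, 3, 5, 5, 5
3, 3, 3, 3, 3, 3, 3, 3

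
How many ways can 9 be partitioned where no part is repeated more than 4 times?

They are:
9
8,1
7,2
7,1,1
6,3
6,2,1
6,1,1,1
5,4
5,3,1
5,2,2
5,2,1,1
5,1,1,1,1
4,4,1
4,3,2
4,3,1,1
4,2,2,1
4,2,1,1,1
3,3,3
3,3,2,1
3,3,1,1,1
3,2,2,2
3,2,2,1,1
3,2,1,1,1,1
2,2,2,2,1
2,2,2,1,1,1
Counting gives 25.

25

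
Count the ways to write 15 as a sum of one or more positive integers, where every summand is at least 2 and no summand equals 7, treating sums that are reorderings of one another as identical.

34

A partial list (first 12 by largest part):
15
2+13
3+12
4+11
2+2+11
5+10
2+3+10
6+9
2+4+9
3+3+9
2+2+2+9
2+5+8
…and 22 more, for 34 total.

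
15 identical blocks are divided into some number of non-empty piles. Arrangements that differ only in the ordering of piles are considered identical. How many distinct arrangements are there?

Systematic enumeration (by largest part, then next-largest, …) yields 176.

176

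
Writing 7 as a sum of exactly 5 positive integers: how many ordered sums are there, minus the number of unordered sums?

Compositions: C(6,4) = 15.
Unordered (partitions into 5 parts): 2.
Difference: 15 − 2 = 13.

13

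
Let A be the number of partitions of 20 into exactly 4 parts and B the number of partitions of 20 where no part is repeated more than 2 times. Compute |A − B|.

Partitions of 20 into exactly 4 parts: 64.
Partitions of 20 where no part is repeated more than 2 times: 202.
|64 − 202| = 138.

138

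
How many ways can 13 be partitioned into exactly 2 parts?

6

They are:
12 + 1
11 + 2
10 + 3
9 + 4
8 + 5
7 + 6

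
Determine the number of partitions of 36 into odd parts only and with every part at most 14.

429

Counting exhaustively, 429 partitions satisfy the conditions.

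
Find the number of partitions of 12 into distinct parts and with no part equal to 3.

Enumerating:
12
11, 1
10, 2
9, 2, 1
8, 4
7, 5
7, 4, 1
6, 5, 1
6, 4, 2
5, 4, 2, 1

10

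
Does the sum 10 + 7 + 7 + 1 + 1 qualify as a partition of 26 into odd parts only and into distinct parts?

The parts sum to 26, and the condition 'every summand is odd' is violated.

No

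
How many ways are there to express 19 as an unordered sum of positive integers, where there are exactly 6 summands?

71

A full systematic count gives 71.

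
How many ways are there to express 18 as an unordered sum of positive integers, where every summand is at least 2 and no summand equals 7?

74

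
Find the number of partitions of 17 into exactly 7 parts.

38

There are too many to list fully; the first 12 (by largest part) are:
11,1,1,1,1,1,1
10,2,1,1,1,1,1
9,3,1,1,1,1,1
9,2,2,1,1,1,1
8,4,1,1,1,1,1
8,3,2,1,1,1,1
8,2,2,2,1,1,1
7,5,1,1,1,1,1
7,4,2,1,1,1,1
7,3,3,1,1,1,1
7,3,2,2,1,1,1
7,2,2,2,2,1,1
…and 26 more, for 38 total.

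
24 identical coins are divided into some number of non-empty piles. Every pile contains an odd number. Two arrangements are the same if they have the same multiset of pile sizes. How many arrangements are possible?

Enumerating by decreasing first part gives 122 partitions in all.

122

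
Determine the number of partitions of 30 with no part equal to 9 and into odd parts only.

220

Systematic enumeration (by largest part, then next-largest, …) yields 220.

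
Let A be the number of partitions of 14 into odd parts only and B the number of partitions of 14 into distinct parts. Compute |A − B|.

0

Partitions of 14 into odd parts only: 22.
Partitions of 14 into distinct parts: 22.
|22 − 22| = 0.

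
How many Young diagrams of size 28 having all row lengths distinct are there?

222

Enumerating by decreasing first part gives 222 partitions in all.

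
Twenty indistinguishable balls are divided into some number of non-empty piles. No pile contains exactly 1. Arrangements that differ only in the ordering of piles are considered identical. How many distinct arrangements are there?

137

Enumerating by decreasing first part gives 137 partitions in all.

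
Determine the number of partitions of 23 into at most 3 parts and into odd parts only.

15

Enumerating:
23
21 + 1 + 1
19 + 3 + 1
17 + 5 + 1
17 + 3 + 3
15 + 7 + 1
15 + 5 + 3
13 + 9 + 1
13 + 7 + 3
13 + 5 + 5
11 + 11 + 1
11 + 9 + 3
11 + 7 + 5
9 + 9 + 5
9 + 7 + 7
That's 15 in total.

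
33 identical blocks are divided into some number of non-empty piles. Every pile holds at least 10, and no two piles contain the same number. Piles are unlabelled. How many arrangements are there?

They are:
33
23,10
22,11
21,12
20,13
19,14
18,15
17,16
12,11,10

9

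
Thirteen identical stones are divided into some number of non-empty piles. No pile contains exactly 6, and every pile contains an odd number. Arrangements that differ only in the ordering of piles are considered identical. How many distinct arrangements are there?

Enumerating:
13
11+1+1
9+3+1
9+1+1+1+1
7+5+1
7+3+3
7+3+1+1+1
7+1+1+1+1+1+1
5+5+3
5+5+1+1+1
5+3+3+1+1
5+3+1+1+1+1+1
5+1+1+1+1+1+1+1+1
3+3+3+3+1
3+3+3+1+1+1+1
3+3+1+1+1+1+1+1+1
3+1+1+1+1+1+1+1+1+1+1
1+1+1+1+1+1+1+1+1+1+1+1+1

18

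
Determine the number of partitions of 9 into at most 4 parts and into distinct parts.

The partitions of 9 that satisfy the conditions:
9
8 + 1
7 + 2
6 + 3
6 + 2 + 1
5 + 4
5 + 3 + 1
4 + 3 + 2
That's 8 in total.

8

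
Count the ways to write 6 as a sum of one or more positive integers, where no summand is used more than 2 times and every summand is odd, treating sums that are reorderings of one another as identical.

2

Listing the qualifying partitions of 6:
5+1
3+3
Counting gives 2.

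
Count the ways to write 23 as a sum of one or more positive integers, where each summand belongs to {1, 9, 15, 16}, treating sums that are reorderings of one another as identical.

The partitions of 23 that satisfy the conditions:
16 + 1 + 1 + 1 + 1 + 1 + 1 + 1
15 + 1 + 1 + 1 + 1 + 1 + 1 + 1 + 1
9 + 9 + 1 + 1 + 1 + 1 + 1
9 + 1 + 1 + 1 + 1 + 1 + 1 + 1 + 1 + 1 + 1 + 1 + 1 + 1 + 1
1 + 1 + 1 + 1 + 1 + 1 + 1 + 1 + 1 + 1 + 1 + 1 + 1 + 1 + 1 + 1 + 1 + 1 + 1 + 1 + 1 + 1 + 1
Counting gives 5.

5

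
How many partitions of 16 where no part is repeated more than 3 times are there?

There are 132 such partitions.

132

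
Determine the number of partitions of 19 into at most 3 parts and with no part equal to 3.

There are too many to list fully; the first 12 (by largest part) are:
19
1,18
2,17
1,1,17
1,2,16
4,15
2,2,15
5,14
1,4,14
6,13
1,5,13
2,4,13
…and 19 more, for 31 total.

31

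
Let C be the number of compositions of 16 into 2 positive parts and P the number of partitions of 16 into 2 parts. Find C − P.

Ordered (compositions into 2 parts): C(15,1) = 15.
Partitions of 16 into exactly 2 parts: 8.
Difference: 15 − 8 = 7.

7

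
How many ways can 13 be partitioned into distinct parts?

They are:
13
12, 1
11, 2
10, 3
10, 2, 1
9, 4
9, 3, 1
8, 5
8, 4, 1
8, 3, 2
7, 6
7, 5, 1
7, 4, 2
7, 3, 2, 1
6, 5, 2
6, 4, 3
6, 4, 2, 1
5, 4, 3, 1
That's 18 in total.

18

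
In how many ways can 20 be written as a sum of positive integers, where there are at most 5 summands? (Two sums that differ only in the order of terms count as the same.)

There are 192 such partitions.

192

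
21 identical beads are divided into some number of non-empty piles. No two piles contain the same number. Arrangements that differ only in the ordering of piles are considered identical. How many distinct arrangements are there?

A full systematic count gives 76.

76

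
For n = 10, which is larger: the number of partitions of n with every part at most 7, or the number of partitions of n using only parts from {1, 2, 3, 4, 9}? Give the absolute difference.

14

Partitions of 10 with every part at most 7: 38.
Partitions of 10 using only parts from {1, 2, 3, 4, 9}: 24.
|38 − 24| = 14.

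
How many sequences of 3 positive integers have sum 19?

153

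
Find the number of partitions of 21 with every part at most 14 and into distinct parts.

A partial list (first 12 by largest part):
14, 7
14, 6, 1
14, 5, 2
14, 4, 3
14, 4, 2, 1
13, 8
13, 7, 1
13, 6, 2
13, 5, 3
13, 5, 2, 1
13, 4, 3, 1
12, 9
…and 50 more, for 62 total.

62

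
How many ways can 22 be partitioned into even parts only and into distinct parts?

12

They are:
22
20+2
18+4
16+6
16+4+2
14+8
14+6+2
12+10
12+8+2
12+6+4
10+8+4
10+6+4+2
Counting gives 12.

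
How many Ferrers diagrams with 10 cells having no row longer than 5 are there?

A partial list (first 12 by largest part):
5 + 5
5 + 4 + 1
5 + 3 + 2
5 + 3 + 1 + 1
5 + 2 + 2 + 1
5 + 2 + 1 + 1 + 1
5 + 1 + 1 + 1 + 1 + 1
4 + 4 + 2
4 + 4 + 1 + 1
4 + 3 + 3
4 + 3 + 2 + 1
4 + 3 + 1 + 1 + 1
…and 18 more, for 30 total.

30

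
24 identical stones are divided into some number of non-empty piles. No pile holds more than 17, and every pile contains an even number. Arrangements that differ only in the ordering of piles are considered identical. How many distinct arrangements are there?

70

There are too many to list fully; the first 12 (by largest part) are:
16 + 8
16 + 6 + 2
16 + 4 + 4
16 + 4 + 2 + 2
16 + 2 + 2 + 2 + 2
14 + 10
14 + 8 + 2
14 + 6 + 4
14 + 6 + 2 + 2
14 + 4 + 4 + 2
14 + 4 + 2 + 2 + 2
14 + 2 + 2 + 2 + 2 + 2
…and 58 more, for 70 total.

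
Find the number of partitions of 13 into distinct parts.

18

The partitions of 13 that satisfy the conditions:
13
12, 1
11, 2
10, 3
10, 2, 1
9, 4
9, 3, 1
8, 5
8, 4, 1
8, 3, 2
7, 6
7, 5, 1
7, 4, 2
7, 3, 2, 1
6, 5, 2
6, 4, 3
6, 4, 2, 1
5, 4, 3, 1
Counting gives 18.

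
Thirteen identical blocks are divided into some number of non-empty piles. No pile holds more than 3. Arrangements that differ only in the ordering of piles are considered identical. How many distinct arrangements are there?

Listing the qualifying partitions of 13:
1+3+3+3+3
2+2+3+3+3
1+1+2+3+3+3
1+1+1+1+3+3+3
1+2+2+2+3+3
1+1+1+2+2+3+3
1+1+1+1+1+2+3+3
1+1+1+1+1+1+1+3+3
2+2+2+2+2+3
1+1+2+2+2+2+3
1+1+1+1+2+2+2+3
1+1+1+1+1+1+2+2+3
1+1+1+1+1+1+1+1+2+3
1+1+1+1+1+1+1+1+1+1+3
1+2+2+2+2+2+2
1+1+1+2+2+2+2+2
1+1+1+1+1+2+2+2+2
1+1+1+1+1+1+1+2+2+2
1+1+1+1+1+1+1+1+1+2+2
1+1+1+1+1+1+1+1+1+1+1+2
1+1+1+1+1+1+1+1+1+1+1+1+1
Counting gives 21.

21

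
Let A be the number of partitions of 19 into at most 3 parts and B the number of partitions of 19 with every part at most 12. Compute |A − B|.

Partitions of 19 into at most 3 parts: 40.
Partitions of 19 with every part at most 12: 460.
|40 − 460| = 420.

420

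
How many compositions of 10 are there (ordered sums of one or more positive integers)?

512

There are 9 gaps and each independently is a cut or not, giving 2^9 = 512.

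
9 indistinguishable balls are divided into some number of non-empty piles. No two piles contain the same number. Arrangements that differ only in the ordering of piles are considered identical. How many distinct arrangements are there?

They are:
9
8+1
7+2
6+3
6+2+1
5+4
5+3+1
4+3+2

8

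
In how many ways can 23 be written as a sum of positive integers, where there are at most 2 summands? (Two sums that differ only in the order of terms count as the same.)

12

Enumerating:
23
1 + 22
2 + 21
3 + 20
4 + 19
5 + 18
6 + 17
7 + 16
8 + 15
9 + 14
10 + 13
11 + 12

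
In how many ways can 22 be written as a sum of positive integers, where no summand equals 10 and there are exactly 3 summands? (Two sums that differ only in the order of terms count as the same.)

There are too many to list fully; the first 12 (by largest part) are:
20 + 1 + 1
19 + 2 + 1
18 + 3 + 1
18 + 2 + 2
17 + 4 + 1
17 + 3 + 2
16 + 5 + 1
16 + 4 + 2
16 + 3 + 3
15 + 6 + 1
15 + 5 + 2
15 + 4 + 3
…and 22 more, for 34 total.

34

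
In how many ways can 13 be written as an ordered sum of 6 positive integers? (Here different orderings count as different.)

792

Equivalently, choose which 5 of the 12 gaps become plus signs: C(12,5) = 792.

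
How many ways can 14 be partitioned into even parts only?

15

The partitions of 14 that satisfy the conditions:
14
12,2
10,4
10,2,2
8,6
8,4,2
8,2,2,2
6,6,2
6,4,4
6,4,2,2
6,2,2,2,2
4,4,4,2
4,4,2,2,2
4,2,2,2,2,2
2,2,2,2,2,2,2
Counting gives 15.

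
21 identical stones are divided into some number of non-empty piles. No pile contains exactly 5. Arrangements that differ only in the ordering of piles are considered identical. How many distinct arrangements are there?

Counting exhaustively, 561 partitions satisfy the conditions.

561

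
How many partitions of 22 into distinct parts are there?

There are 89 such partitions.

89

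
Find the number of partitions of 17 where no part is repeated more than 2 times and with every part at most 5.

14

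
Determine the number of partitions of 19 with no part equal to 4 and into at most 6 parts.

Counting exhaustively, 151 partitions satisfy the conditions.

151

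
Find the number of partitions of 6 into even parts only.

They are:
6
2,4
2,2,2
Counting gives 3.

3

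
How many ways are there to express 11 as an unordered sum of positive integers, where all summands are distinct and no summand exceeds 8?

The partitions of 11 that satisfy the conditions:
8 + 3
8 + 2 + 1
7 + 4
7 + 3 + 1
6 + 5
6 + 4 + 1
6 + 3 + 2
5 + 4 + 2
5 + 3 + 2 + 1

9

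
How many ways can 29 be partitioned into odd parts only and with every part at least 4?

Listing the qualifying partitions of 29:
29
19, 5, 5
17, 7, 5
15, 9, 5
15, 7, 7
13, 11, 5
13, 9, 7
11, 11, 7
11, 9, 9
9, 5, 5, 5, 5
7, 7, 5, 5, 5
Counting gives 11.

11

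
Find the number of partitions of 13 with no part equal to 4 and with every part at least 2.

16

Enumerating:
13
11,2
10,3
9,2,2
8,5
8,3,2
7,6
7,3,3
7,2,2,2
6,5,2
6,3,2,2
5,5,3
5,3,3,2
5,2,2,2,2
3,3,3,2,2
3,2,2,2,2,2
That's 16 in total.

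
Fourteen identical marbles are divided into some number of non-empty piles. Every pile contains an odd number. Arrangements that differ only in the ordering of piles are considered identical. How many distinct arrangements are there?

22

They are:
13+1
11+3
11+1+1+1
9+5
9+3+1+1
9+1+1+1+1+1
7+7
7+5+1+1
7+3+3+1
7+3+1+1+1+1
7+1+1+1+1+1+1+1
5+5+3+1
5+5+1+1+1+1
5+3+3+3
5+3+3+1+1+1
5+3+1+1+1+1+1+1
5+1+1+1+1+1+1+1+1+1
3+3+3+3+1+1
3+3+3+1+1+1+1+1
3+3+1+1+1+1+1+1+1+1
3+1+1+1+1+1+1+1+1+1+1+1
1+1+1+1+1+1+1+1+1+1+1+1+1+1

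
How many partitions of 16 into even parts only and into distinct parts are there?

They are:
16
14, 2
12, 4
10, 6
10, 4, 2
8, 6, 2

6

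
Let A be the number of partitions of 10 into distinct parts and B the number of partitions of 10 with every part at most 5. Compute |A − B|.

20

Partitions of 10 into distinct parts: 10.
Partitions of 10 with every part at most 5: 30.
|10 − 30| = 20.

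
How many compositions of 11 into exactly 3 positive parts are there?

45

By stars and bars with positive parts, the count is C(10,2) = 45.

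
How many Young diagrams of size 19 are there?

Counting exhaustively, 490 partitions satisfy the conditions.

490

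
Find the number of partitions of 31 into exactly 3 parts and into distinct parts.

There are too many to list fully; the first 12 (by largest part) are:
28 + 2 + 1
27 + 3 + 1
26 + 4 + 1
26 + 3 + 2
25 + 5 + 1
25 + 4 + 2
24 + 6 + 1
24 + 5 + 2
24 + 4 + 3
23 + 7 + 1
23 + 6 + 2
23 + 5 + 3
…and 53 more, for 65 total.

65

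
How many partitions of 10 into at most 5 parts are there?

30

A partial list (first 12 by largest part):
10
9 + 1
8 + 2
8 + 1 + 1
7 + 3
7 + 2 + 1
7 + 1 + 1 + 1
6 + 4
6 + 3 + 1
6 + 2 + 2
6 + 2 + 1 + 1
6 + 1 + 1 + 1 + 1
…and 18 more, for 30 total.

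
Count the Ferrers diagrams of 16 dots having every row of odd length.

There are too many to list fully; the first 12 (by largest part) are:
15,1
13,3
13,1,1,1
11,5
11,3,1,1
11,1,1,1,1,1
9,7
9,5,1,1
9,3,3,1
9,3,1,1,1,1
9,1,1,1,1,1,1,1
7,7,1,1
…and 20 more, for 32 total.

32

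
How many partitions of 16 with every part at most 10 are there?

Enumerating by decreasing first part gives 212 partitions in all.

212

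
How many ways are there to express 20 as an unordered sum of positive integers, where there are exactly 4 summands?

64

There are too many to list fully; the first 12 (by largest part) are:
17 + 1 + 1 + 1
16 + 2 + 1 + 1
15 + 3 + 1 + 1
15 + 2 + 2 + 1
14 + 4 + 1 + 1
14 + 3 + 2 + 1
14 + 2 + 2 + 2
13 + 5 + 1 + 1
13 + 4 + 2 + 1
13 + 3 + 3 + 1
13 + 3 + 2 + 2
12 + 6 + 1 + 1
…and 52 more, for 64 total.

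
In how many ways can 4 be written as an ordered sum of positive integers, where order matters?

There are 3 gaps and each independently is a cut or not, giving 2^3 = 8.

8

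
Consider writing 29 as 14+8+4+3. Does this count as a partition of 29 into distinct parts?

Yes

The parts sum to 29, and the condition 'all summands are distinct' holds.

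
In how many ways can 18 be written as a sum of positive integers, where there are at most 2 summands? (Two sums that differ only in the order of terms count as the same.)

10

Listing the qualifying partitions of 18:
18
17,1
16,2
15,3
14,4
13,5
12,6
11,7
10,8
9,9
That's 10 in total.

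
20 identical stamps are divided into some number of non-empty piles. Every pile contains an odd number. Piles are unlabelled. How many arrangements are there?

There are too many to list fully; the first 12 (by largest part) are:
1 + 19
3 + 17
1 + 1 + 1 + 17
5 + 15
1 + 1 + 3 + 15
1 + 1 + 1 + 1 + 1 + 15
7 + 13
1 + 1 + 5 + 13
1 + 3 + 3 + 13
1 + 1 + 1 + 1 + 3 + 13
1 + 1 + 1 + 1 + 1 + 1 + 1 + 13
9 + 11
…and 52 more, for 64 total.

64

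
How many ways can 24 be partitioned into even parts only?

77

Direct enumeration gives 77 partitions.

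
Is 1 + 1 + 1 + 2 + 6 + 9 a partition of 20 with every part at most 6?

No

The parts sum to 20, and the condition 'no summand exceeds 6' is violated.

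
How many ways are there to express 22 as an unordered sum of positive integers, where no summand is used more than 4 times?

628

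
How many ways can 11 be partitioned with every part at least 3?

6

Enumerating:
11
8, 3
7, 4
6, 5
5, 3, 3
4, 4, 3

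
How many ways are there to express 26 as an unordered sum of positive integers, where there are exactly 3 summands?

56

A partial list (first 12 by largest part):
24, 1, 1
23, 2, 1
22, 3, 1
22, 2, 2
21, 4, 1
21, 3, 2
20, 5, 1
20, 4, 2
20, 3, 3
19, 6, 1
19, 5, 2
19, 4, 3
…and 44 more, for 56 total.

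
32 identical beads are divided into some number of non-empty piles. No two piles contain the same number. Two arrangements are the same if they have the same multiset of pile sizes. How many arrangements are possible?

Systematic enumeration (by largest part, then next-largest, …) yields 390.

390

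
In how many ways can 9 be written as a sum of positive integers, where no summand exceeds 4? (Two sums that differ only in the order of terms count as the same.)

The partitions of 9 that satisfy the conditions:
4 + 4 + 1
4 + 3 + 2
4 + 3 + 1 + 1
4 + 2 + 2 + 1
4 + 2 + 1 + 1 + 1
4 + 1 + 1 + 1 + 1 + 1
3 + 3 + 3
3 + 3 + 2 + 1
3 + 3 + 1 + 1 + 1
3 + 2 + 2 + 2
3 + 2 + 2 + 1 + 1
3 + 2 + 1 + 1 + 1 + 1
3 + 1 + 1 + 1 + 1 + 1 + 1
2 + 2 + 2 + 2 + 1
2 + 2 + 2 + 1 + 1 + 1
2 + 2 + 1 + 1 + 1 + 1 + 1
2 + 1 + 1 + 1 + 1 + 1 + 1 + 1
1 + 1 + 1 + 1 + 1 + 1 + 1 + 1 + 1
That's 18 in total.

18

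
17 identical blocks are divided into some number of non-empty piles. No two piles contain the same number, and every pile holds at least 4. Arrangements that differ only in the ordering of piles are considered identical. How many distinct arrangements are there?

8

Enumerating:
17
4+13
5+12
6+11
7+10
8+9
4+5+8
4+6+7
That's 8 in total.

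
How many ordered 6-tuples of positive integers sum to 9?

By stars and bars with positive parts, the count is C(8,5) = 56.

56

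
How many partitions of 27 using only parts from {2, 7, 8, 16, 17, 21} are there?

8

The partitions of 27 that satisfy the conditions:
21 + 2 + 2 + 2
17 + 8 + 2
17 + 2 + 2 + 2 + 2 + 2
16 + 7 + 2 + 2
8 + 8 + 7 + 2 + 2
8 + 7 + 2 + 2 + 2 + 2 + 2 + 2
7 + 7 + 7 + 2 + 2 + 2
7 + 2 + 2 + 2 + 2 + 2 + 2 + 2 + 2 + 2 + 2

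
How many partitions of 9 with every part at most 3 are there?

Enumerating:
3, 3, 3
3, 3, 2, 1
3, 3, 1, 1, 1
3, 2, 2, 2
3, 2, 2, 1, 1
3, 2, 1, 1, 1, 1
3, 1, 1, 1, 1, 1, 1
2, 2, 2, 2, 1
2, 2, 2, 1, 1, 1
2, 2, 1, 1, 1, 1, 1
2, 1, 1, 1, 1, 1, 1, 1
1, 1, 1, 1, 1, 1, 1, 1, 1
That's 12 in total.

12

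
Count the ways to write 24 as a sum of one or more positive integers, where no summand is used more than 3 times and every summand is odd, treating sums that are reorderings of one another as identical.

48

A partial list (first 12 by largest part):
23+1
21+3
21+1+1+1
19+5
19+3+1+1
17+7
17+5+1+1
17+3+3+1
15+9
15+7+1+1
15+5+3+1
15+3+3+3
…and 36 more, for 48 total.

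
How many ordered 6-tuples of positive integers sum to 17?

4368

A composition of 17 into 6 positive parts is chosen by placing 5 dividers among the 16 gaps between 17 units: C(16,5) = 4368.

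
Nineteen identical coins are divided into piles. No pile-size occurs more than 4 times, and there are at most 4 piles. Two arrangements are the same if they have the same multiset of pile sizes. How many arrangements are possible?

Counting exhaustively, 94 partitions satisfy the conditions.

94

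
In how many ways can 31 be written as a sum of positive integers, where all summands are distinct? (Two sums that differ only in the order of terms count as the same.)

340

Direct enumeration gives 340 partitions.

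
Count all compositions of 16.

32768

The number of compositions of n is 2^(n−1); here 2^15 = 32768.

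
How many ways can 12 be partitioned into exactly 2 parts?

6

Enumerating:
1+11
2+10
3+9
4+8
5+7
6+6
Counting gives 6.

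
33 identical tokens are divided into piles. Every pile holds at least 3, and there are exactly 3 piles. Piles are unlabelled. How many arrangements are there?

A partial list (first 12 by largest part):
3,3,27
3,4,26
3,5,25
4,4,25
3,6,24
4,5,24
3,7,23
4,6,23
5,5,23
3,8,22
4,7,22
5,6,22
…and 49 more, for 61 total.

61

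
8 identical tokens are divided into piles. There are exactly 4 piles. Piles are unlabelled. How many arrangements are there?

Listing the qualifying partitions of 8:
5, 1, 1, 1
4, 2, 1, 1
3, 3, 1, 1
3, 2, 2, 1
2, 2, 2, 2
That's 5 in total.

5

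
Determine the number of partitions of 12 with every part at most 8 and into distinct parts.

10

They are:
8 + 4
8 + 3 + 1
7 + 5
7 + 4 + 1
7 + 3 + 2
6 + 5 + 1
6 + 4 + 2
6 + 3 + 2 + 1
5 + 4 + 3
5 + 4 + 2 + 1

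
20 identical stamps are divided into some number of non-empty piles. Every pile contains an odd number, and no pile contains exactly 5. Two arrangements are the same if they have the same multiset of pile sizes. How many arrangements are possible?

A partial list (first 12 by largest part):
19,1
17,3
17,1,1,1
15,3,1,1
15,1,1,1,1,1
13,7
13,3,3,1
13,3,1,1,1,1
13,1,1,1,1,1,1,1
11,9
11,7,1,1
11,3,3,3
…and 25 more, for 37 total.

37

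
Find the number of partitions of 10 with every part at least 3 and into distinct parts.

The partitions of 10 that satisfy the conditions:
10
7, 3
6, 4
Counting gives 3.

3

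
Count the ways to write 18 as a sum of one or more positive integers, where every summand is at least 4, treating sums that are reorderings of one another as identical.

They are:
18
14, 4
13, 5
12, 6
11, 7
10, 8
10, 4, 4
9, 9
9, 5, 4
8, 6, 4
8, 5, 5
7, 7, 4
7, 6, 5
6, 6, 6
6, 4, 4, 4
5, 5, 4, 4

16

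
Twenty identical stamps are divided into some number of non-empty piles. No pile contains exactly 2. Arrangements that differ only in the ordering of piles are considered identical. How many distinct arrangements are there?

242

A full systematic count gives 242.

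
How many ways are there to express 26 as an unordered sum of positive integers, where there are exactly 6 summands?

282

A full systematic count gives 282.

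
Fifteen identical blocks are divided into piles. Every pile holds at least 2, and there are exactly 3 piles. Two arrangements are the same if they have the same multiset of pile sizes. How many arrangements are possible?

Enumerating:
11, 2, 2
10, 3, 2
9, 4, 2
9, 3, 3
8, 5, 2
8, 4, 3
7, 6, 2
7, 5, 3
7, 4, 4
6, 6, 3
6, 5, 4
5, 5, 5

12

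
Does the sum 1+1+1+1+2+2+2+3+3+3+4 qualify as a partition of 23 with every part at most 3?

No

The parts sum to 23, and the condition 'no summand exceeds 3' is violated.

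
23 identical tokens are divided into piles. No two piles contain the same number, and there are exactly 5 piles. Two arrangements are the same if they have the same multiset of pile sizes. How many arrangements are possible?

18

Listing the qualifying partitions of 23:
1, 2, 3, 4, 13
1, 2, 3, 5, 12
1, 2, 3, 6, 11
1, 2, 4, 5, 11
1, 2, 3, 7, 10
1, 2, 4, 6, 10
1, 3, 4, 5, 10
1, 2, 3, 8, 9
1, 2, 4, 7, 9
1, 2, 5, 6, 9
1, 3, 4, 6, 9
2, 3, 4, 5, 9
1, 2, 5, 7, 8
1, 3, 4, 7, 8
1, 3, 5, 6, 8
2, 3, 4, 6, 8
1, 4, 5, 6, 7
2, 3, 5, 6, 7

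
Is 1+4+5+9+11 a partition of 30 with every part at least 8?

No

The parts sum to 30, and the condition 'every summand is at least 8' is violated.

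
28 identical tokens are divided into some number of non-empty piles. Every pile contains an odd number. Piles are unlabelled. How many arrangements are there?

222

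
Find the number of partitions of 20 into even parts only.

There are too many to list fully; the first 12 (by largest part) are:
20
18,2
16,4
16,2,2
14,6
14,4,2
14,2,2,2
12,8
12,6,2
12,4,4
12,4,2,2
12,2,2,2,2
…and 30 more, for 42 total.

42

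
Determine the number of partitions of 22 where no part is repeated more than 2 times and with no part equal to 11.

Direct enumeration gives 270 partitions.

270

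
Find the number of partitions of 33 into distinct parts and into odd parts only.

They are:
33
29+3+1
27+5+1
25+7+1
25+5+3
23+9+1
23+7+3
21+11+1
21+9+3
21+7+5
19+13+1
19+11+3
19+9+5
17+15+1
17+13+3
17+11+5
17+9+7
17+7+5+3+1
15+13+5
15+11+7
15+9+5+3+1
13+11+9
13+11+5+3+1
13+9+7+3+1
11+9+7+5+1
That's 25 in total.

25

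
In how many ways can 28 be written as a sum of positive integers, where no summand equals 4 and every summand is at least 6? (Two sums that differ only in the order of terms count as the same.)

There are too many to list fully; the first 12 (by largest part) are:
28
22, 6
21, 7
20, 8
19, 9
18, 10
17, 11
16, 12
16, 6, 6
15, 13
15, 7, 6
14, 14
…and 17 more, for 29 total.

29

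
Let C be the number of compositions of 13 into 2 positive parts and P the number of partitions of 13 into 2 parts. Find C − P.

6

Compositions: C(12,1) = 12.
Partitions of 13 into exactly 2 parts: 6.
Difference: 12 − 6 = 6.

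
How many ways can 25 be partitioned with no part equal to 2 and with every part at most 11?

Systematic enumeration (by largest part, then next-largest, …) yields 526.

526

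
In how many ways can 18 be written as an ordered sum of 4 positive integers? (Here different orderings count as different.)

A composition of 18 into 4 positive parts is chosen by placing 3 dividers among the 17 gaps between 18 units: C(17,3) = 680.

680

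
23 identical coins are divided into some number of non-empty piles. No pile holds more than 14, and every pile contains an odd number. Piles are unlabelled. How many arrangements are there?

90

Counting exhaustively, 90 partitions satisfy the conditions.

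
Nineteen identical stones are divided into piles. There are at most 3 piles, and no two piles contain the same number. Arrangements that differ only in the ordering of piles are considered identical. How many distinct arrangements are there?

A partial list (first 12 by largest part):
19
18+1
17+2
16+3
16+2+1
15+4
15+3+1
14+5
14+4+1
14+3+2
13+6
13+5+1
…and 19 more, for 31 total.

31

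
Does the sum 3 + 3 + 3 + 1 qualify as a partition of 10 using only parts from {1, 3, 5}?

Yes

The parts sum to 10, and the condition 'each summand belongs to {1, 3, 5}' holds.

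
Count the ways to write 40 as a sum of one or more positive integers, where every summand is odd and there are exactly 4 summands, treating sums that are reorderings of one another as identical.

Systematic enumeration (by largest part, then next-largest, …) yields 84.

84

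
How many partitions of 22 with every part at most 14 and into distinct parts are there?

70

There are too many to list fully; the first 12 (by largest part) are:
14+8
14+7+1
14+6+2
14+5+3
14+5+2+1
14+4+3+1
13+9
13+8+1
13+7+2
13+6+3
13+6+2+1
13+5+4
…and 58 more, for 70 total.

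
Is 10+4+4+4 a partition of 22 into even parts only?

The parts sum to 22, and the condition 'every summand is even' holds.

Yes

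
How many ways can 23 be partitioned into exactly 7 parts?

164

There are 164 such partitions.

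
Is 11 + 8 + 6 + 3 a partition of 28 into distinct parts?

Yes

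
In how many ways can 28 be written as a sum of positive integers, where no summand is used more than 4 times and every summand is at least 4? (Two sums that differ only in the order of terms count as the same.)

A full systematic count gives 98.

98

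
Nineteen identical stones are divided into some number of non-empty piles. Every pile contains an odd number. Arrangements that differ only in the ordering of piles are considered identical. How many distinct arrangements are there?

54

A partial list (first 12 by largest part):
19
1 + 1 + 17
1 + 3 + 15
1 + 1 + 1 + 1 + 15
1 + 5 + 13
3 + 3 + 13
1 + 1 + 1 + 3 + 13
1 + 1 + 1 + 1 + 1 + 1 + 13
1 + 7 + 11
3 + 5 + 11
1 + 1 + 1 + 5 + 11
1 + 1 + 3 + 3 + 11
…and 42 more, for 54 total.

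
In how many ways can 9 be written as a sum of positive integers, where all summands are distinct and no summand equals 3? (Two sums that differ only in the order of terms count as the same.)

Listing the qualifying partitions of 9:
9
8+1
7+2
6+2+1
5+4

5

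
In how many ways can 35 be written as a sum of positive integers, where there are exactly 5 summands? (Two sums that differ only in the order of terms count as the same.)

There are 674 such partitions.

674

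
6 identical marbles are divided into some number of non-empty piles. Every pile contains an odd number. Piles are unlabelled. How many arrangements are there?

The partitions of 6 that satisfy the conditions:
5, 1
3, 3
3, 1, 1, 1
1, 1, 1, 1, 1, 1

4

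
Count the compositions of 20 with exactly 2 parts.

19

A composition of 20 into 2 positive parts is chosen by placing 1 dividers among the 19 gaps between 20 units: C(19,1) = 19.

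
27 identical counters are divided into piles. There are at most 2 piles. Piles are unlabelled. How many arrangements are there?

14

The partitions of 27 that satisfy the conditions:
27
26,1
25,2
24,3
23,4
22,5
21,6
20,7
19,8
18,9
17,10
16,11
15,12
14,13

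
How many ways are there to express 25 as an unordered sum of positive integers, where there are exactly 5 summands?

192

Counting exhaustively, 192 partitions satisfy the conditions.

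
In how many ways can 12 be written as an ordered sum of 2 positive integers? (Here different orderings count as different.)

11

A composition of 12 into 2 positive parts is chosen by placing 1 dividers among the 11 gaps between 12 units: C(11,1) = 11.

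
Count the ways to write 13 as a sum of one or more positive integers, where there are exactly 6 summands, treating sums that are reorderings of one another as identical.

The partitions of 13 that satisfy the conditions:
8,1,1,1,1,1
7,2,1,1,1,1
6,3,1,1,1,1
6,2,2,1,1,1
5,4,1,1,1,1
5,3,2,1,1,1
5,2,2,2,1,1
4,4,2,1,1,1
4,3,3,1,1,1
4,3,2,2,1,1
4,2,2,2,2,1
3,3,3,2,1,1
3,3,2,2,2,1
3,2,2,2,2,2
That's 14 in total.

14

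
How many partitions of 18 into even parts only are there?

There are too many to list fully; the first 12 (by largest part) are:
18
2+16
4+14
2+2+14
6+12
2+4+12
2+2+2+12
8+10
2+6+10
4+4+10
2+2+4+10
2+2+2+2+10
…and 18 more, for 30 total.

30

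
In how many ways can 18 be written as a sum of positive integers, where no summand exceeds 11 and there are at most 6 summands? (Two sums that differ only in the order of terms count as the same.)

170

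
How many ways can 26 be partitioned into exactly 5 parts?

Systematic enumeration (by largest part, then next-largest, …) yields 221.

221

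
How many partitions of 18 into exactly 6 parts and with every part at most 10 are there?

54

A partial list (first 12 by largest part):
1,1,1,1,4,10
1,1,1,2,3,10
1,1,2,2,2,10
1,1,1,1,5,9
1,1,1,2,4,9
1,1,1,3,3,9
1,1,2,2,3,9
1,2,2,2,2,9
1,1,1,1,6,8
1,1,1,2,5,8
1,1,1,3,4,8
1,1,2,2,4,8
…and 42 more, for 54 total.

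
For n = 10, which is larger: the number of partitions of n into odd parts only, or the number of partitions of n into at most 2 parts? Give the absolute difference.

Partitions of 10 into odd parts only: 10.
Partitions of 10 into at most 2 parts: 6.
|10 − 6| = 4.

4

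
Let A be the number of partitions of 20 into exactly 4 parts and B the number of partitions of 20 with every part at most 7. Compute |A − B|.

300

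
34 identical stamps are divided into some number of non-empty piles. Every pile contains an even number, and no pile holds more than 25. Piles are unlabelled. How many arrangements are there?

285

Systematic enumeration (by largest part, then next-largest, …) yields 285.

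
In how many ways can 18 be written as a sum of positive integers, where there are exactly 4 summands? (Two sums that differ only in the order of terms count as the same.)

There are too many to list fully; the first 12 (by largest part) are:
1 + 1 + 1 + 15
1 + 1 + 2 + 14
1 + 1 + 3 + 13
1 + 2 + 2 + 13
1 + 1 + 4 + 12
1 + 2 + 3 + 12
2 + 2 + 2 + 12
1 + 1 + 5 + 11
1 + 2 + 4 + 11
1 + 3 + 3 + 11
2 + 2 + 3 + 11
1 + 1 + 6 + 10
…and 35 more, for 47 total.

47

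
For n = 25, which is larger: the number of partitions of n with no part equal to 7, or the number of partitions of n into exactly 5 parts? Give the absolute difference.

1381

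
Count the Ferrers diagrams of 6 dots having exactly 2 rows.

The partitions of 6 that satisfy the conditions:
5,1
4,2
3,3

3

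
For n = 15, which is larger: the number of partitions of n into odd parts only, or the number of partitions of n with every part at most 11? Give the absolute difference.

142

Partitions of 15 into odd parts only: 27.
Partitions of 15 with every part at most 11: 169.
|27 − 169| = 142.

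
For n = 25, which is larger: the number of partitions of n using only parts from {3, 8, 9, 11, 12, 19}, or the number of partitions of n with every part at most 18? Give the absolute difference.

1923

Partitions of 25 using only parts from {3, 8, 9, 11, 12, 19}: 5.
Partitions of 25 with every part at most 18: 1928.
|5 − 1928| = 1923.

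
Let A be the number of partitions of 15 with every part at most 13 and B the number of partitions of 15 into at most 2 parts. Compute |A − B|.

166

Partitions of 15 with every part at most 13: 174.
Partitions of 15 into at most 2 parts: 8.
|174 − 8| = 166.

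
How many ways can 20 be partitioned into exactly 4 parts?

64

There are too many to list fully; the first 12 (by largest part) are:
17,1,1,1
16,2,1,1
15,3,1,1
15,2,2,1
14,4,1,1
14,3,2,1
14,2,2,2
13,5,1,1
13,4,2,1
13,3,3,1
13,3,2,2
12,6,1,1
…and 52 more, for 64 total.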